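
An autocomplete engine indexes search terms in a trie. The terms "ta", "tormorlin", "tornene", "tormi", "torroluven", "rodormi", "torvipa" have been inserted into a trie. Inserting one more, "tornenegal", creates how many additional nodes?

3

Walking "tornenegal" from the root, the first 7 characters ("tornene") follow existing edges; "g" is the first miss.
So 10 − 7 = 3 new nodes.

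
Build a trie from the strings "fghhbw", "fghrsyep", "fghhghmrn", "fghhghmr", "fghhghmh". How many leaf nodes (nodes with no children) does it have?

A leaf is a node with no children — equivalently, the end of a word that is not a proper prefix of any other stored word.
Those words: "fghhbw", "fghhghmh", "fghhghmrn", "fghrsyep"
Leaf count: 4

4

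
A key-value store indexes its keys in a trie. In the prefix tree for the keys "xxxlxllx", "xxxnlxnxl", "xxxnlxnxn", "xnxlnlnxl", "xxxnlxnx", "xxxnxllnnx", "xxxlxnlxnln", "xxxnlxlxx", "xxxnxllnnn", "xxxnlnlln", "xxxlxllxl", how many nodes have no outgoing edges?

9

Leaves are exactly the stored words that no other stored word extends.
Those words: "xnxlnlnxl", "xxxlxllxl", "xxxlxnlxnln", "xxxnlnlln", "xxxnlxlxx", "xxxnlxnxl", "xxxnlxnxn", "xxxnxllnnn", "xxxnxllnnx"
Leaf count: 9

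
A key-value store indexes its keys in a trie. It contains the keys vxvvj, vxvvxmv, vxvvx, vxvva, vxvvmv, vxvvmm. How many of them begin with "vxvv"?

6

Walk to "vxvv"; the words in its subtree are exactly those with that prefix.
Words under "vxvv": vxvva, vxvvj, vxvvmm, vxvvmv, vxvvx, vxvvxmv
Count: 6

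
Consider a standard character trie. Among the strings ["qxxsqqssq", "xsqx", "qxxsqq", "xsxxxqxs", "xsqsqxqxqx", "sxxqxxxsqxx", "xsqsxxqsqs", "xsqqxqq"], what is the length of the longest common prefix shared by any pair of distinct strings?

The deepest shared node is where two words last agree before diverging.
"qxxsqq" and "qxxsqqssq" agree on "qxxsqq" (6 characters) before diverging; nothing deeper is shared.
Longest shared-prefix length: 6

6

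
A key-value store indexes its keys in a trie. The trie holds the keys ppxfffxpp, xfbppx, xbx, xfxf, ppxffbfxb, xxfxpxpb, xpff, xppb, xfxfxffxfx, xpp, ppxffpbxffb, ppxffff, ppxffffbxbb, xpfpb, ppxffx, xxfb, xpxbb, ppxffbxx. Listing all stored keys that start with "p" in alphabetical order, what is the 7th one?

Filter for "p…" and sort: "ppxffbfxb", "ppxffbxx", "ppxffff", "ppxffffbxbb", "ppxfffxpp", "ppxffpbxffb", "ppxffx"
The 7th is ppxffx.

ppxffx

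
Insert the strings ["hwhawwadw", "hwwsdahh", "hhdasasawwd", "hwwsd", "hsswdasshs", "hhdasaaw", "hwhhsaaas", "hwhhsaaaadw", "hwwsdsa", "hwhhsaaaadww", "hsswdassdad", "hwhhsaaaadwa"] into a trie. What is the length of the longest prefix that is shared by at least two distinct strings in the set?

The deepest shared node is where two words last agree before diverging.
"hwhhsaaaadw" and "hwhhsaaaadwa" agree on "hwhhsaaaadw" (11 characters) before diverging; nothing deeper is shared.
Longest shared-prefix length: 11

11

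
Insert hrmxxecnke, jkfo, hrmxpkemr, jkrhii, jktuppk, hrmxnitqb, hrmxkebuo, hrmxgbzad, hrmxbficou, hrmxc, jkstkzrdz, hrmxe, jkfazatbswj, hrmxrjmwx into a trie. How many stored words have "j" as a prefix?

Filter for entries beginning with "j":
Matches: "jkfazatbswj", "jkfo", "jkrhii", "jkstkzrdz", "jktuppk"
Count: 5

5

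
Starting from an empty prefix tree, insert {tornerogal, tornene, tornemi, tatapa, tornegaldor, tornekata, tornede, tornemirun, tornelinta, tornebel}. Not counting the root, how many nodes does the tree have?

42

Count nodes per top-level branch (shared prefixes stored once):
  't'-branch (tatapa, tornebel, tornede, tornegaldor, tornekata, tornelinta, tornemi, tornemirun, tornene, tornerogal): 42 nodes
Sum: 42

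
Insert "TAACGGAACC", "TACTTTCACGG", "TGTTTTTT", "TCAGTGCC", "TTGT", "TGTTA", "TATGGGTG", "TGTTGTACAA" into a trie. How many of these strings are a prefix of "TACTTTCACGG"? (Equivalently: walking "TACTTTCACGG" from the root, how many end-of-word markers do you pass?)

1

Check each prefix of "TACTTTCACGG" against the stored set — each match is an end-marker on the path.
Prefixes of the query that are stored words: "TACTTTCACGG"
Count: 1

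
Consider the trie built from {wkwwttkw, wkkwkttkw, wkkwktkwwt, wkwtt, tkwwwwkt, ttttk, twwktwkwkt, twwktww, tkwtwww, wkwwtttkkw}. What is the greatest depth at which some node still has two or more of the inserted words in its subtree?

Look for the deepest trie node that still has at least two words in its subtree.
e.g. "twwktwkwkt" and "twwktww" share the prefix "twwktw" of length 6; no pair shares a longer one.
Longest shared-prefix length: 6

6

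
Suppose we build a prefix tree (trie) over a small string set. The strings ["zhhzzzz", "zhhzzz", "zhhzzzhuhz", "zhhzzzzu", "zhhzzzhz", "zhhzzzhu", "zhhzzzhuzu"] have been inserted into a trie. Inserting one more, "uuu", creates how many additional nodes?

No existing word starts with "u", so every character of "uuu" needs a new node.
3 − 0 = 3 new nodes.

3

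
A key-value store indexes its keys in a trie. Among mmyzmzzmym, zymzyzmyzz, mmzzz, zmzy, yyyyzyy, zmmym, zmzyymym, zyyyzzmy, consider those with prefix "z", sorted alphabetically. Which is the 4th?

zymzyzmyzz

Filter for "z…" and sort: "zmmym", "zmzy", "zmzyymym", "zymzyzmyzz", "zyyyzzmy"
Position 4: zymzyzmyzz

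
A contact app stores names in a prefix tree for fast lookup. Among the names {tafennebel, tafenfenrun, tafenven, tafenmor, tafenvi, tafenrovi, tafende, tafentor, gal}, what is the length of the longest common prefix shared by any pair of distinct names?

The deepest shared node is where two words last agree before diverging.
"tafenven" and "tafenvi" agree on "tafenv" (6 characters) before diverging; nothing deeper is shared.
Longest shared-prefix length: 6

6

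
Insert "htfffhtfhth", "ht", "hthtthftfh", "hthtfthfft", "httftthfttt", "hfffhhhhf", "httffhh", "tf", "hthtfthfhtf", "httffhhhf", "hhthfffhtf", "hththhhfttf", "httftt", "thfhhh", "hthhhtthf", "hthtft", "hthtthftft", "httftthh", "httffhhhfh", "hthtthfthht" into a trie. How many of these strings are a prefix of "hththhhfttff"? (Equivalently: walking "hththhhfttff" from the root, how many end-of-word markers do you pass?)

Check each prefix of "hththhhfttff" against the stored set — each match is an end-marker on the path.
Prefixes of the query that are stored words: "ht", "hththhhfttf"
Count: 2

2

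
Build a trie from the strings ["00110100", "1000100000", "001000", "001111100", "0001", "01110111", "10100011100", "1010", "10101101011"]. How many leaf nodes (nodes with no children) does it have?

Leaves are exactly the stored words that no other stored word extends.
Those words: "0001", "001000", "00110100", "001111100", "01110111", "1000100000", "10100011100", "10101101011"
Leaf count: 8

8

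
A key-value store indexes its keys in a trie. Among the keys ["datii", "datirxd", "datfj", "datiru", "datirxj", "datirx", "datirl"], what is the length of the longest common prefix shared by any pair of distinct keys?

6

Equivalently: take the maximum, over all pairs, of their longest common prefix length.
e.g. "datirx" and "datirxd" share the prefix "datirx" of length 6; no pair shares a longer one.
Longest shared-prefix length: 6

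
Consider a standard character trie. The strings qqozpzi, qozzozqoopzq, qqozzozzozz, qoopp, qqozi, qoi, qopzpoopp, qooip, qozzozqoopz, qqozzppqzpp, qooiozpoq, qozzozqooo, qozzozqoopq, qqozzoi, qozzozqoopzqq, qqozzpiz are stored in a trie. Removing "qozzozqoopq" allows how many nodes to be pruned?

After clearing the end-marker at "qozzozqoopq", prune upward until reaching a node still needed by another word.
The suffix "q" (1 node) is used only by "qozzozqoopq"; the node for "qozzozqoop" still has the child "z", so pruning stops there.
Nodes removed: 1

1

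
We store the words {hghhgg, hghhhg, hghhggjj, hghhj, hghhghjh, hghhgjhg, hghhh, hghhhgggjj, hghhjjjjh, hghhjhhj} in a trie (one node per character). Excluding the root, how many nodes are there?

28

Count nodes per top-level branch (shared prefixes stored once):
  'h'-branch (hghhgg, hghhggjj, hghhghjh, hghhgjhg, hghhh, hghhhg, hghhhgggjj, hghhj, hghhjhhj, hghhjjjjh): 28 nodes
Sum: 28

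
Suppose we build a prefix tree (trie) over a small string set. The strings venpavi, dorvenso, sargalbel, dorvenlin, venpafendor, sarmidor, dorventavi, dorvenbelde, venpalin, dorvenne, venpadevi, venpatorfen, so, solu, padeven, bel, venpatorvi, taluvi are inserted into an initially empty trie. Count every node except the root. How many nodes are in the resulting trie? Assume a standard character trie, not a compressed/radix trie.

83

For each word, the new-node count is its length minus the longest prefix already in the trie:
  "venpavi" → 7 new (v, e, n, p, a, v, i)
  "dorvenso" → 8 new (d, o, r, v, e, n, s, o)
  "sargalbel" → 9 new (s, a, r, g, a, l, b, e, l)
  "dorvenlin" → prefix "dorven" already present; 3 new (l, i, n)
  "venpafendor" → prefix "venpa" already present; 6 new (f, e, n, d, o, r)
  "sarmidor" → prefix "sar" already present; 5 new (m, i, d, o, r)
  "dorventavi" → prefix "dorven" already present; 4 new (t, a, v, i)
  "dorvenbelde" → prefix "dorven" already present; 5 new (b, e, l, d, e)
  "venpalin" → prefix "venpa" already present; 3 new (l, i, n)
  "dorvenne" → prefix "dorven" already present; 2 new (n, e)
  "venpadevi" → prefix "venpa" already present; 4 new (d, e, v, i)
  "venpatorfen" → prefix "venpa" already present; 6 new (t, o, r, f, e, n)
  "so" → prefix "s" already present; 1 new (o)
  "solu" → prefix "so" already present; 2 new (l, u)
  "padeven" → 7 new (p, a, d, e, v, e, n)
  "bel" → 3 new (b, e, l)
  "venpatorvi" → prefix "venpator" already present; 2 new (v, i)
  "taluvi" → 6 new (t, a, l, u, v, i)
Total nodes = 7 + 8 + 9 + 3 + 6 + 5 + 4 + 5 + 3 + 2 + 4 + 6 + 1 + 2 + 7 + 3 + 2 + 6 = 83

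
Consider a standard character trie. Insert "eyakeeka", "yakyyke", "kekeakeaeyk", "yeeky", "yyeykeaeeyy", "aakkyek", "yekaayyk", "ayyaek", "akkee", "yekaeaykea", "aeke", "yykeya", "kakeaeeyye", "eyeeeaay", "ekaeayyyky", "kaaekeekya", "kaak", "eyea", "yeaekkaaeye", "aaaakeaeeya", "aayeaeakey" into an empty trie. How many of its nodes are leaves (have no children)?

21

A leaf is a node with no children — equivalently, the end of a word that is not a proper prefix of any other stored word.
Those words: "aaaakeaeeya", "aakkyek", "aayeaeakey", "aeke", "akkee", "ayyaek", "ekaeayyyky", "eyakeeka", "eyea", "eyeeeaay", "kaaekeekya", "kaak", "kakeaeeyye", "kekeakeaeyk", "yakyyke", "yeaekkaaeye", "yeeky", "yekaayyk", "yekaeaykea", "yyeykeaeeyy", "yykeya"
Leaf count: 21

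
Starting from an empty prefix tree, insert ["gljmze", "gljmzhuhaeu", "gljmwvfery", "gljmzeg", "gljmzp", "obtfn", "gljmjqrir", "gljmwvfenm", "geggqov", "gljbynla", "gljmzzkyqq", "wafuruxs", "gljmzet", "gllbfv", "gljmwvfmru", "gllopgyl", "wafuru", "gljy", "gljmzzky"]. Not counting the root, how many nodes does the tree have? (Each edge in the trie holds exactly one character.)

Insert word by word; a character creates a node only if that edge doesn't already exist:
  "gljmze" → 6 new (g, l, j, m, z, e)
  "gljmzhuhaeu" → prefix "gljmz" already present; 6 new (h, u, h, a, e, u)
  "gljmwvfery" → prefix "gljm" already present; 6 new (w, v, f, e, r, y)
  "gljmzeg" → prefix "gljmze" already present; 1 new (g)
  "gljmzp" → prefix "gljmz" already present; 1 new (p)
  "obtfn" → 5 new (o, b, t, f, n)
  "gljmjqrir" → prefix "gljm" already present; 5 new (j, q, r, i, r)
  "gljmwvfenm" → prefix "gljmwvfe" already present; 2 new (n, m)
  "geggqov" → prefix "g" already present; 6 new (e, g, g, q, o, v)
  "gljbynla" → prefix "glj" already present; 5 new (b, y, n, l, a)
  "gljmzzkyqq" → prefix "gljmz" already present; 5 new (z, k, y, q, q)
  "wafuruxs" → 8 new (w, a, f, u, r, u, x, s)
  "gljmzet" → prefix "gljmze" already present; 1 new (t)
  "gllbfv" → prefix "gl" already present; 4 new (l, b, f, v)
  "gljmwvfmru" → prefix "gljmwvf" already present; 3 new (m, r, u)
  "gllopgyl" → prefix "gll" already present; 5 new (o, p, g, y, l)
  "wafuru" → prefix "wafuru" already present; 0 new (none)
  "gljy" → prefix "glj" already present; 1 new (y)
  "gljmzzky" → prefix "gljmzzky" already present; 0 new (none)
Total nodes = 6 + 6 + 6 + 1 + 1 + 5 + 5 + 2 + 6 + 5 + 5 + 8 + 1 + 4 + 3 + 5 + 0 + 1 + 0 = 70

70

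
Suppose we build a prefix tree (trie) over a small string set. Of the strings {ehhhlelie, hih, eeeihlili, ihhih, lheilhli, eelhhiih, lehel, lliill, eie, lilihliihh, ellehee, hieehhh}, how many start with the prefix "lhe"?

Filter for entries beginning with "lhe":
Words under "lhe": lheilhli
Count: 1

1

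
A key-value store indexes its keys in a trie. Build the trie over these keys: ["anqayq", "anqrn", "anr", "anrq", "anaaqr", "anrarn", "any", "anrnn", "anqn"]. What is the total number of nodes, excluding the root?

21

Count nodes per top-level branch (shared prefixes stored once):
  'a'-branch (anaaqr, anqayq, anqn, anqrn, anr, anrarn, anrnn, anrq, any): 21 nodes
Sum: 21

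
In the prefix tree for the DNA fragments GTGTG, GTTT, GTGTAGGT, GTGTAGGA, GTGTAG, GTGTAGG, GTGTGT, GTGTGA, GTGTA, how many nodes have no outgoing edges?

5

Leaves are exactly the stored words that no other stored word extends.
Those words: "GTGTAGGA", "GTGTAGGT", "GTGTGA", "GTGTGT", "GTTT"
Leaf count: 5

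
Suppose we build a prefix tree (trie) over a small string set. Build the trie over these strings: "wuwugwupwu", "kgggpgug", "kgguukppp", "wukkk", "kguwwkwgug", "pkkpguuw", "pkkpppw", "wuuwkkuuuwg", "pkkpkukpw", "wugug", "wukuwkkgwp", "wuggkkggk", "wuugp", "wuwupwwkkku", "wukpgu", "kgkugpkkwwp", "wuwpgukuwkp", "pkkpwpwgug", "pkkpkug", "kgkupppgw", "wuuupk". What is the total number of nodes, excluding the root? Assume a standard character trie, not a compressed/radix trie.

120

For each word, the new-node count is its length minus the longest prefix already in the trie:
  "wuwugwupwu" → 10 new (w, u, w, u, g, w, u, p, w, u)
  "kgggpgug" → 8 new (k, g, g, g, p, g, u, g)
  "kgguukppp" → prefix "kgg" already present; 6 new (u, u, k, p, p, p)
  "wukkk" → prefix "wu" already present; 3 new (k, k, k)
  "kguwwkwgug" → prefix "kg" already present; 8 new (u, w, w, k, w, g, u, g)
  "pkkpguuw" → 8 new (p, k, k, p, g, u, u, w)
  "pkkpppw" → prefix "pkkp" already present; 3 new (p, p, w)
  "wuuwkkuuuwg" → prefix "wu" already present; 9 new (u, w, k, k, u, u, u, w, g)
  "pkkpkukpw" → prefix "pkkp" already present; 5 new (k, u, k, p, w)
  "wugug" → prefix "wu" already present; 3 new (g, u, g)
  "wukuwkkgwp" → prefix "wuk" already present; 7 new (u, w, k, k, g, w, p)
  "wuggkkggk" → prefix "wug" already present; 6 new (g, k, k, g, g, k)
  "wuugp" → prefix "wuu" already present; 2 new (g, p)
  "wuwupwwkkku" → prefix "wuwu" already present; 7 new (p, w, w, k, k, k, u)
  "wukpgu" → prefix "wuk" already present; 3 new (p, g, u)
  "kgkugpkkwwp" → prefix "kg" already present; 9 new (k, u, g, p, k, k, w, w, p)
  "wuwpgukuwkp" → prefix "wuw" already present; 8 new (p, g, u, k, u, w, k, p)
  "pkkpwpwgug" → prefix "pkkp" already present; 6 new (w, p, w, g, u, g)
  "pkkpkug" → prefix "pkkpku" already present; 1 new (g)
  "kgkupppgw" → prefix "kgku" already present; 5 new (p, p, p, g, w)
  "wuuupk" → prefix "wuu" already present; 3 new (u, p, k)
Total nodes = 10 + 8 + 6 + 3 + 8 + 8 + 3 + 9 + 5 + 3 + 7 + 6 + 2 + 7 + 3 + 9 + 8 + 6 + 1 + 5 + 3 = 120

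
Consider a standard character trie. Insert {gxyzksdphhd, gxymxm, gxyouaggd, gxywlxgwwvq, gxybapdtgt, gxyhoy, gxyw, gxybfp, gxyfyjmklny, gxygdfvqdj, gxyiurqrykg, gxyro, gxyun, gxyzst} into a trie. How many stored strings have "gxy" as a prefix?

Walk to "gxy"; the words in its subtree are exactly those with that prefix.
Words under "gxy": gxybapdtgt, gxybfp, gxyfyjmklny, gxygdfvqdj, gxyhoy, gxyiurqrykg, gxymxm, gxyouaggd, gxyro, gxyun, gxyw, gxywlxgwwvq, gxyzksdphhd, gxyzst
Count: 14

14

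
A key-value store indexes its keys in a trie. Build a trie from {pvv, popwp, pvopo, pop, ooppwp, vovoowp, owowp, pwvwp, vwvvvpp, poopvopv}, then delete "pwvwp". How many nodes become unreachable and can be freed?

A node on "pwvwp"'s path can go only if nothing else ends at it or branches off below it.
The suffix "wvwp" (4 nodes) is used only by "pwvwp"; the node for "p" still has the child "v", so pruning stops there.
Nodes removed: 4

4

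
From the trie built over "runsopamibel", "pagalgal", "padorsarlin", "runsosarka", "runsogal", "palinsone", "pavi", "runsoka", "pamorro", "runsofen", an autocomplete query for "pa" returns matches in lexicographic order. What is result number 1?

padorsarlin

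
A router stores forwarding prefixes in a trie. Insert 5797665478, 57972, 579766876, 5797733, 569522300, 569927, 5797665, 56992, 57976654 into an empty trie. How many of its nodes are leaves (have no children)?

A leaf is a node with no children — equivalently, the end of a word that is not a proper prefix of any other stored word.
Those words: "569522300", "569927", "57972", "5797665478", "579766876", "5797733"
Leaf count: 6

6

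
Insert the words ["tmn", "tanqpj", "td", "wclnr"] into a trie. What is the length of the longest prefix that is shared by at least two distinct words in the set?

1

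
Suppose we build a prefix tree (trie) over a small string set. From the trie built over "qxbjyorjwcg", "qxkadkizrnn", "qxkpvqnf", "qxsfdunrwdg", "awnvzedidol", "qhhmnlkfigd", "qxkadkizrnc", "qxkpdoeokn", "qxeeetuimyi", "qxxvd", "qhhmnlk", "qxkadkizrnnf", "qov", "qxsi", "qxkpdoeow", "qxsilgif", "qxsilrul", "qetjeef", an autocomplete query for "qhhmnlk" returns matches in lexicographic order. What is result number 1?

Filter for "qhhmnlk…" and sort: "qhhmnlk", "qhhmnlkfigd"
Position 1: qhhmnlk

qhhmnlk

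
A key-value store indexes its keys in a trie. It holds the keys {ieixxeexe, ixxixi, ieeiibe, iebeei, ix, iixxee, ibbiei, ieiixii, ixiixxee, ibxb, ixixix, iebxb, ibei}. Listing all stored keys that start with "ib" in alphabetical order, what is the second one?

ibei

DFS of the "ib" subtree visits, in order: "ibbiei", "ibei", "ibxb"
The 2nd is ibei.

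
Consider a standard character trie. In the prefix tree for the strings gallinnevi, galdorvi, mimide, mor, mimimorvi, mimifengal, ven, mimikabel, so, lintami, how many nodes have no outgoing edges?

Leaves are exactly the stored words that no other stored word extends.
Those words: "galdorvi", "gallinnevi", "lintami", "mimide", "mimifengal", "mimikabel", "mimimorvi", "mor", "so", "ven"
Leaf count: 10

10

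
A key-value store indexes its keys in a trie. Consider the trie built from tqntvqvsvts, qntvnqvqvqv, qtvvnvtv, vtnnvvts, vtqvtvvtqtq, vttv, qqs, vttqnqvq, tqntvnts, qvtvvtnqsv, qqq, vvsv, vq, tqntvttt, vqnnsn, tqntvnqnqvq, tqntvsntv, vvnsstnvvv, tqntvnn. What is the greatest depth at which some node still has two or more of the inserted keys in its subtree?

Look for the deepest trie node that still has at least two words in its subtree.
e.g. "tqntvnn" and "tqntvnqnqvq" share the prefix "tqntvn" of length 6; no pair shares a longer one.
Longest shared-prefix length: 6

6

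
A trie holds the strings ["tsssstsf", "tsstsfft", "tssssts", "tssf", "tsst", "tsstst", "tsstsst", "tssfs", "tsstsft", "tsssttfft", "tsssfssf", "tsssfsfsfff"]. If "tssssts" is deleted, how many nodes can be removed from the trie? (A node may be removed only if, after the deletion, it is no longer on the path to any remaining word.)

0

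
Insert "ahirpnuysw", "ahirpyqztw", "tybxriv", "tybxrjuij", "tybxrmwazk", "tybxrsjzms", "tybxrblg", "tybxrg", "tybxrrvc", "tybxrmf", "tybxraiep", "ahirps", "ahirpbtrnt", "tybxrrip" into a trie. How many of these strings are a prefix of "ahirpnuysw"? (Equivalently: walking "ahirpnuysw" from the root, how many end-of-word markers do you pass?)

1

Walk "ahirpnuysw" from the root; an end-of-word marker is hit whenever a stored word is a prefix of "ahirpnuysw".
Prefixes of the query that are stored words: "ahirpnuysw"
Count: 1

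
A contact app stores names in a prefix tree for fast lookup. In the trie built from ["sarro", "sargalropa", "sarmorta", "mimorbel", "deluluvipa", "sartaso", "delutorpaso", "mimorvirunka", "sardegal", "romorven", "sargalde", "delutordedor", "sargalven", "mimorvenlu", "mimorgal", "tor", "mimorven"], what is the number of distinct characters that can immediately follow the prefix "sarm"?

Follow the path "sarm" to its node, then look at its outgoing edges.
Characters that immediately follow "sarm" among the stored strings: {o}.
That node has 1 child edge.

1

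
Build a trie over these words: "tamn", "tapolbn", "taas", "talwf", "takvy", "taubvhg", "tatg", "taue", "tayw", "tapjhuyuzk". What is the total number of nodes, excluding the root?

34

For each word, the new-node count is its length minus the longest prefix already in the trie:
  "tamn" → 4 new (t, a, m, n)
  "tapolbn" → prefix "ta" already present; 5 new (p, o, l, b, n)
  "taas" → prefix "ta" already present; 2 new (a, s)
  "talwf" → prefix "ta" already present; 3 new (l, w, f)
  "takvy" → prefix "ta" already present; 3 new (k, v, y)
  "taubvhg" → prefix "ta" already present; 5 new (u, b, v, h, g)
  "tatg" → prefix "ta" already present; 2 new (t, g)
  "taue" → prefix "tau" already present; 1 new (e)
  "tayw" → prefix "ta" already present; 2 new (y, w)
  "tapjhuyuzk" → prefix "tap" already present; 7 new (j, h, u, y, u, z, k)
Total nodes = 4 + 5 + 2 + 3 + 3 + 5 + 2 + 1 + 2 + 7 = 34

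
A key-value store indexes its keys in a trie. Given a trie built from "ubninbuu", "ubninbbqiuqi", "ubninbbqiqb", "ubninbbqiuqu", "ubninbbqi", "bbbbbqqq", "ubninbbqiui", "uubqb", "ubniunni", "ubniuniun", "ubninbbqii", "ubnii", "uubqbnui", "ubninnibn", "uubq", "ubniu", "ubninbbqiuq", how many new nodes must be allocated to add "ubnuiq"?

3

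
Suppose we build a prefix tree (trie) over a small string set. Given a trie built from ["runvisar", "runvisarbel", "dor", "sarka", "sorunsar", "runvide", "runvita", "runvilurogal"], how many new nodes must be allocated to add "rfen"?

Walking "rfen" from the root, the first 1 characters ("r") follow existing edges; "f" is the first miss.
Each of the 3 remaining characters creates one node.

3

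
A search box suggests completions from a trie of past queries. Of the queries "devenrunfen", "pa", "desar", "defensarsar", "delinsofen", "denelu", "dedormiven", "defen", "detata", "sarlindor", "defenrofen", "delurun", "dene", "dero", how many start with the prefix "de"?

Filter for entries beginning with "de":
Words under "de": dedormiven, defen, defenrofen, defensarsar, delinsofen, delurun, dene, denelu, dero, desar, detata, devenrunfen
Count: 12

12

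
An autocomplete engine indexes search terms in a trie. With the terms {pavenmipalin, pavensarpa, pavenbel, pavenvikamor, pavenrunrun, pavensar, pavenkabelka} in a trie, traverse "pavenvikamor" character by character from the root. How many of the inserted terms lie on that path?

1

Walk "pavenvikamor" from the root; an end-of-word marker is hit whenever a stored word is a prefix of "pavenvikamor".
Prefixes of the query that are stored words: "pavenvikamor"
Count: 1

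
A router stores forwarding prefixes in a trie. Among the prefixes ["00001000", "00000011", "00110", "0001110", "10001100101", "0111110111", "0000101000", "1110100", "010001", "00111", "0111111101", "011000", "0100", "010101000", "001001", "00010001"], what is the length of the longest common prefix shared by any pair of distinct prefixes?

6

Equivalently: take the maximum, over all pairs, of their longest common prefix length.
"00001000" and "0000101000" agree on "000010" (6 characters) before diverging; nothing deeper is shared.
Longest shared-prefix length: 6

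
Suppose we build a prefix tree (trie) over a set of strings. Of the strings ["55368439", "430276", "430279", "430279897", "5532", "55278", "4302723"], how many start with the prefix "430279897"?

1

Traverse to the node for "430279897", then collect every word in that subtree.
Matches: "430279897"
Count: 1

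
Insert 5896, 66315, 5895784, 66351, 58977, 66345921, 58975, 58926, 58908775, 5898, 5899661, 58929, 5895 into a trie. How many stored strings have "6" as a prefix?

3

Walk to "6"; the words in its subtree are exactly those with that prefix.
Matches: "66315", "66345921", "66351"
Count: 3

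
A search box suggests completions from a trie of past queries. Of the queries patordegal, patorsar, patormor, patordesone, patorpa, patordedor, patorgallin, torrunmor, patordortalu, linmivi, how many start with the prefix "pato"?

8

Walk to "pato"; the words in its subtree are exactly those with that prefix.
Matches: "patordedor", "patordegal", "patordesone", "patordortalu", "patorgallin", "patormor", "patorpa", "patorsar"
Count: 8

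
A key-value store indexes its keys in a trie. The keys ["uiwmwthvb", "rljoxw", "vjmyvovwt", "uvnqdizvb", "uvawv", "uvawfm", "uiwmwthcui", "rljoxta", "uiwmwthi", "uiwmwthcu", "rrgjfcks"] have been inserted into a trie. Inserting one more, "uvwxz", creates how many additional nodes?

3

The longest prefix of "uvwxz" already in the trie is "uv" (length 2).
Each of the 3 remaining characters creates one node.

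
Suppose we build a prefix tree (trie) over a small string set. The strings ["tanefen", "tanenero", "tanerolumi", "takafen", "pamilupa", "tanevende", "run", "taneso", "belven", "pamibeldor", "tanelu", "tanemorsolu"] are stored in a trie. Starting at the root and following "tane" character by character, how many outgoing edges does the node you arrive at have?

7

The children of the "tane" node are the distinct next characters among strings starting with "tane".
Characters that immediately follow "tane" among the stored strings: {f, l, m, n, r, s, v}.
That node has 7 child edges.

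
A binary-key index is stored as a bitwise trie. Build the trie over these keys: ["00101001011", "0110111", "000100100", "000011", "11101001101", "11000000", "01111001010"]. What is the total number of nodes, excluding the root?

Count nodes per top-level branch (shared prefixes stored once):
  '0'-branch (000011, 000100100, 00101001011, 0110111, 01111001010): 35 nodes
  '1'-branch (11000000, 11101001101): 17 nodes
Sum: 52

52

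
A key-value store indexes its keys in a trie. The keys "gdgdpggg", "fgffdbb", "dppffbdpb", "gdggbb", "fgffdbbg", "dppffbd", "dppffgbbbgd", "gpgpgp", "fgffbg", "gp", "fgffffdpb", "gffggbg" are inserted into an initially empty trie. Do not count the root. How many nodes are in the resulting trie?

52

Count nodes per top-level branch (shared prefixes stored once):
  'd'-branch (dppffbd, dppffbdpb, dppffgbbbgd): 15 nodes
  'f'-branch (fgffbg, fgffdbb, fgffdbbg, fgffffdpb): 15 nodes
  'g'-branch (gdgdpggg, gdggbb, gffggbg, gp, gpgpgp): 22 nodes
Sum: 52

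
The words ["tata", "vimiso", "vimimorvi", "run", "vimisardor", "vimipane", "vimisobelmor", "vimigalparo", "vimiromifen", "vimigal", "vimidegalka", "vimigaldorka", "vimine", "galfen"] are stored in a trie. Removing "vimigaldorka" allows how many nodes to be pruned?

After clearing the end-marker at "vimigaldorka", prune upward until reaching a node still needed by another word.
The suffix "dorka" (5 nodes) is used only by "vimigaldorka"; the node for "vimigal" still has the child "p", so pruning stops there.
Nodes removed: 5

5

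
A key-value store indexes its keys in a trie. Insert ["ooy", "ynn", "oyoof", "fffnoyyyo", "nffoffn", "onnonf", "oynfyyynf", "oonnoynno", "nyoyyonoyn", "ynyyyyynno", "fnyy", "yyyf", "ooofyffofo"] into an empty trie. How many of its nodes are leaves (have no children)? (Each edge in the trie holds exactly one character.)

A leaf is a node with no children — equivalently, the end of a word that is not a proper prefix of any other stored word.
Those words: "fffnoyyyo", "fnyy", "nffoffn", "nyoyyonoyn", "onnonf", "oonnoynno", "ooofyffofo", "ooy", "oynfyyynf", "oyoof", "ynn", "ynyyyyynno", "yyyf"
Leaf count: 13

13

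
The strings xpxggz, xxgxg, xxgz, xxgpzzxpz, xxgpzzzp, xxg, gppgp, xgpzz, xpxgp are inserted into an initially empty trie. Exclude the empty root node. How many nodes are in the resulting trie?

For each word, the new-node count is its length minus the longest prefix already in the trie:
  "xpxggz" → 6 new (x, p, x, g, g, z)
  "xxgxg" → prefix "x" already present; 4 new (x, g, x, g)
  "xxgz" → prefix "xxg" already present; 1 new (z)
  "xxgpzzxpz" → prefix "xxg" already present; 6 new (p, z, z, x, p, z)
  "xxgpzzzp" → prefix "xxgpzz" already present; 2 new (z, p)
  "xxg" → prefix "xxg" already present; 0 new (none)
  "gppgp" → 5 new (g, p, p, g, p)
  "xgpzz" → prefix "x" already present; 4 new (g, p, z, z)
  "xpxgp" → prefix "xpxg" already present; 1 new (p)
Total nodes = 6 + 4 + 1 + 6 + 2 + 0 + 5 + 4 + 1 = 29

29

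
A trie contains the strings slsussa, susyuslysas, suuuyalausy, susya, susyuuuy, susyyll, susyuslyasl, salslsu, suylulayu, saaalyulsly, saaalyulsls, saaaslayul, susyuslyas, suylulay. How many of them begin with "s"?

14

Filter for entries beginning with "s":
Matches: "saaalyulsls", "saaalyulsly", "saaaslayul", "salslsu", "slsussa", "susya", "susyuslyas", "susyuslyasl", "susyuslysas", "susyuuuy", "susyyll", "suuuyalausy", "suylulay", "suylulayu"
Count: 14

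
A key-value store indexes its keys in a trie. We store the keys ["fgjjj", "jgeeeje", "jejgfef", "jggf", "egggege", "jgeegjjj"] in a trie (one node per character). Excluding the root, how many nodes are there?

31

Count nodes per top-level branch (shared prefixes stored once):
  'e'-branch (egggege): 7 nodes
  'f'-branch (fgjjj): 5 nodes
  'j'-branch (jejgfef, jgeeeje, jgeegjjj, jggf): 19 nodes
Sum: 31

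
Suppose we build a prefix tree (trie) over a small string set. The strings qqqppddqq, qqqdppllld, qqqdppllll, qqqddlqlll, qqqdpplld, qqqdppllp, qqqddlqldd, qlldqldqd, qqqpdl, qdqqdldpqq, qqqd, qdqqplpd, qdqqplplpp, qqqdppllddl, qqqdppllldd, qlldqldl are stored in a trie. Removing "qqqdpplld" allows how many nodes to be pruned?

0

A node on "qqqdpplld"'s path can go only if nothing else ends at it or branches off below it.
Every node on "qqqdpplld" is still needed (e.g. by "qqqdppllddl"), so nothing is freed.
Nodes removed: 0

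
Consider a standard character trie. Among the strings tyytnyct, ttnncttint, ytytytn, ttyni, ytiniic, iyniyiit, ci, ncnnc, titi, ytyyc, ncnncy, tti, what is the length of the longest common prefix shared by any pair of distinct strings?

5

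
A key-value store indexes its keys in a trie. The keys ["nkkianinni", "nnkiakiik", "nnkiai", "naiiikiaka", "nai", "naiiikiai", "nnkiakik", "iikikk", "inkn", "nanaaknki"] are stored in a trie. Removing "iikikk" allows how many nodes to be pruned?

A node on "iikikk"'s path can go only if nothing else ends at it or branches off below it.
The suffix "ikikk" (5 nodes) is used only by "iikikk"; the node for "i" still has the child "n", so pruning stops there.
Nodes removed: 5

5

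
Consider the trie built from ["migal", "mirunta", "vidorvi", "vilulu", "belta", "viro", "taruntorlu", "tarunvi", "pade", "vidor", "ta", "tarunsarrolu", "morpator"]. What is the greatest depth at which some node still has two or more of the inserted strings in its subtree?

The deepest shared node is where two words last agree before diverging.
e.g. "tarunsarrolu" and "taruntorlu" share the prefix "tarun" of length 5; no pair shares a longer one.
Longest shared-prefix length: 5

5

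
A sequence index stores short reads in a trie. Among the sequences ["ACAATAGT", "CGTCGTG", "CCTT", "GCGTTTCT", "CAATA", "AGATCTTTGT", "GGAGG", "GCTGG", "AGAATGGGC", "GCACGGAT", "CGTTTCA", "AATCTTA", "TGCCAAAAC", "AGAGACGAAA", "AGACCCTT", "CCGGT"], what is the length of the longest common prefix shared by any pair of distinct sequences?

Look for the deepest trie node that still has at least two words in its subtree.
"AGAATGGGC" and "AGACCCTT" agree on "AGA" (3 characters) before diverging; nothing deeper is shared.
Longest shared-prefix length: 3

3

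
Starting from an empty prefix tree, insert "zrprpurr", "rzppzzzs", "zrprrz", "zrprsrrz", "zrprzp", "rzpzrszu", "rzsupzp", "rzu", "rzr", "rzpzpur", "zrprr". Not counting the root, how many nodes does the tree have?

Trace insertions, counting only characters that open a new branch:
  "zrprpurr" → 8 new (z, r, p, r, p, u, r, r)
  "rzppzzzs" → 8 new (r, z, p, p, z, z, z, s)
  "zrprrz" → prefix "zrpr" already present; 2 new (r, z)
  "zrprsrrz" → prefix "zrpr" already present; 4 new (s, r, r, z)
  "zrprzp" → prefix "zrpr" already present; 2 new (z, p)
  "rzpzrszu" → prefix "rzp" already present; 5 new (z, r, s, z, u)
  "rzsupzp" → prefix "rz" already present; 5 new (s, u, p, z, p)
  "rzu" → prefix "rz" already present; 1 new (u)
  "rzr" → prefix "rz" already present; 1 new (r)
  "rzpzpur" → prefix "rzpz" already present; 3 new (p, u, r)
  "zrprr" → prefix "zrprr" already present; 0 new (none)
Total nodes = 8 + 8 + 2 + 4 + 2 + 5 + 5 + 1 + 1 + 3 + 0 = 39

39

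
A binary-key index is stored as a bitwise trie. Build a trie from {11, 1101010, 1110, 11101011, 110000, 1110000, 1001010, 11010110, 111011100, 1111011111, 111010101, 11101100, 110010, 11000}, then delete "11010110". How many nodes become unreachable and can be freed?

A node on "11010110"'s path can go only if nothing else ends at it or branches off below it.
The suffix "10" (2 nodes) is used only by "11010110"; the node for "110101" still has the child "0", so pruning stops there.
Nodes removed: 2

2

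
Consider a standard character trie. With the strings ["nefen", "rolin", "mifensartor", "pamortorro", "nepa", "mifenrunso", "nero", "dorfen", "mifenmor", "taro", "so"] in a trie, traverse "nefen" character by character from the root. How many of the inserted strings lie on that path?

Check each prefix of "nefen" against the stored set — each match is an end-marker on the path.
Prefixes of the query that are stored words: "nefen"
Count: 1

1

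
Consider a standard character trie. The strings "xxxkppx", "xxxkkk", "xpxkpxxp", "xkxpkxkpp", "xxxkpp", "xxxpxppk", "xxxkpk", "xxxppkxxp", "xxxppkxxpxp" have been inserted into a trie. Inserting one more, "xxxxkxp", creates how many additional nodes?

4

The longest prefix of "xxxxkxp" already in the trie is "xxx" (length 3).
New nodes needed: |"xxxxkxp"| − 3 = 7 − 3 = 4.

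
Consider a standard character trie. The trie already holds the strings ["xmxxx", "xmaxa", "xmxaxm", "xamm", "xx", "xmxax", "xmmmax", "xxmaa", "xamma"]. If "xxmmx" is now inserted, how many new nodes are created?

2

"xxm" is already a path in the trie; the remaining "mx" must be added.
New nodes needed: |"xxmmx"| − 3 = 5 − 3 = 2.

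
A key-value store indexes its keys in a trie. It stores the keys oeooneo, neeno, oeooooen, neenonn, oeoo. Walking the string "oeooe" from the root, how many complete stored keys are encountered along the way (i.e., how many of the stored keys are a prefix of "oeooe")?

Walk "oeooe" from the root; an end-of-word marker is hit whenever a stored word is a prefix of "oeooe".
Prefixes of the query that are stored words: "oeoo"
Count: 1

1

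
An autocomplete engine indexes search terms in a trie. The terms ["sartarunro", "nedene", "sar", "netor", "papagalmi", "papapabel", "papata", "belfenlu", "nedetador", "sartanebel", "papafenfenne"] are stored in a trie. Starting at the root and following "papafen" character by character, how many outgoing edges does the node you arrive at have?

1

Walk "papafen" from the root, arriving at one node.
Distinct next characters after "papafen": f.
That node has 1 child edge.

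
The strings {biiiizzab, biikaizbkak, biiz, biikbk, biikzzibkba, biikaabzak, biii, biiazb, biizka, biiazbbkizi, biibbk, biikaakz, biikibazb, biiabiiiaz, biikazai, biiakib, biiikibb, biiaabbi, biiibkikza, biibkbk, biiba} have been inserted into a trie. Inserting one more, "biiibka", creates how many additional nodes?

"biiibk" is already a path in the trie; the remaining "a" must be added.
New nodes needed: |"biiibka"| − 6 = 7 − 6 = 1.

1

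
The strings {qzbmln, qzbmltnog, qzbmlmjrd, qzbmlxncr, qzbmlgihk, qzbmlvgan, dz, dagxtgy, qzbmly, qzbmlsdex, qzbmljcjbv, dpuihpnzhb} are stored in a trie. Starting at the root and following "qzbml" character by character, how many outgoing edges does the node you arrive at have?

9

Follow the path "qzbml" to its node, then look at its outgoing edges.
Characters that immediately follow "qzbml" among the stored strings: {g, j, m, n, s, t, v, x, y}.
That node has 9 child edges.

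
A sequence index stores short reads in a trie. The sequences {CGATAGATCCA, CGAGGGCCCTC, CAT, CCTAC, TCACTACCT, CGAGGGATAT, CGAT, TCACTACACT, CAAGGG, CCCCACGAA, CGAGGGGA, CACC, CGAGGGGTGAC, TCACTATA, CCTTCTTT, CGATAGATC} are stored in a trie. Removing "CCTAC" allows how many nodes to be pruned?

Walk "CCTAC" from the leaf back toward the root, removing each node that no remaining word uses.
The suffix "AC" (2 nodes) is used only by "CCTAC"; the node for "CCT" still has the child "T", so pruning stops there.
Nodes removed: 2

2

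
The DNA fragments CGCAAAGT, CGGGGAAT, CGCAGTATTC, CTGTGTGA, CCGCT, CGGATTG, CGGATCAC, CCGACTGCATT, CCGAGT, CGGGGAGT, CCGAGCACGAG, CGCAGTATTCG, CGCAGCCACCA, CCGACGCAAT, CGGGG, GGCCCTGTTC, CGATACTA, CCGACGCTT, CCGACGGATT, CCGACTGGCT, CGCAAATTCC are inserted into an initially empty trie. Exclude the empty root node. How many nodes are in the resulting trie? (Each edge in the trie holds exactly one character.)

Count nodes per top-level branch (shared prefixes stored once):
  'C'-branch (CCGACGCAAT, CCGACGCTT, CCGACGGATT, CCGACTGCATT, CCGACTGGCT, CCGAGCACGAG, CCGAGT, CCGCT, CGATACTA, CGCAAAGT, CGCAAATTCC, CGCAGCCACCA, CGCAGTATTC, CGCAGTATTCG, CGGATCAC, CGGATTG, CGGGG, CGGGGAAT, CGGGGAGT, CTGTGTGA): 87 nodes
  'G'-branch (GGCCCTGTTC): 10 nodes
Sum: 97

97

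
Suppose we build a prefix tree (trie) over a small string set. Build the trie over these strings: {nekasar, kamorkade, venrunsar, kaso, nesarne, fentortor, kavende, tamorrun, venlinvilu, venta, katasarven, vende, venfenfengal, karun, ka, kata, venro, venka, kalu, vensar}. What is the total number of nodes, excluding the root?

Insert word by word; a character creates a node only if that edge doesn't already exist:
  "nekasar" → 7 new (n, e, k, a, s, a, r)
  "kamorkade" → 9 new (k, a, m, o, r, k, a, d, e)
  "venrunsar" → 9 new (v, e, n, r, u, n, s, a, r)
  "kaso" → prefix "ka" already present; 2 new (s, o)
  "nesarne" → prefix "ne" already present; 5 new (s, a, r, n, e)
  "fentortor" → 9 new (f, e, n, t, o, r, t, o, r)
  "kavende" → prefix "ka" already present; 5 new (v, e, n, d, e)
  "tamorrun" → 8 new (t, a, m, o, r, r, u, n)
  "venlinvilu" → prefix "ven" already present; 7 new (l, i, n, v, i, l, u)
  "venta" → prefix "ven" already present; 2 new (t, a)
  "katasarven" → prefix "ka" already present; 8 new (t, a, s, a, r, v, e, n)
  "vende" → prefix "ven" already present; 2 new (d, e)
  "venfenfengal" → prefix "ven" already present; 9 new (f, e, n, f, e, n, g, a, l)
  "karun" → prefix "ka" already present; 3 new (r, u, n)
  "ka" → prefix "ka" already present; 0 new (none)
  "kata" → prefix "kata" already present; 0 new (none)
  "venro" → prefix "venr" already present; 1 new (o)
  "venka" → prefix "ven" already present; 2 new (k, a)
  "kalu" → prefix "ka" already present; 2 new (l, u)
  "vensar" → prefix "ven" already present; 3 new (s, a, r)
Total nodes = 7 + 9 + 9 + 2 + 5 + 9 + 5 + 8 + 7 + 2 + 8 + 2 + 9 + 3 + 0 + 0 + 1 + 2 + 2 + 3 = 93

93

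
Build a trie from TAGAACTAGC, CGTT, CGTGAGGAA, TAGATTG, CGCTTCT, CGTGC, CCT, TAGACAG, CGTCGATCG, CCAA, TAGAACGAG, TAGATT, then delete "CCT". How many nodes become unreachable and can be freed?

A node on "CCT"'s path can go only if nothing else ends at it or branches off below it.
The suffix "T" (1 node) is used only by "CCT"; the node for "CC" still has the child "A", so pruning stops there.
Nodes removed: 1

1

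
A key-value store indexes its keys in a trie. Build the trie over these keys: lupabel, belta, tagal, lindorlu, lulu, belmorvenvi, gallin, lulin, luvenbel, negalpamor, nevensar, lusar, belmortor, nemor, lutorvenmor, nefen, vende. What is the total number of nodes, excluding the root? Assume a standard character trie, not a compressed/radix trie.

90

Trace insertions, counting only characters that open a new branch:
  "lupabel" → 7 new (l, u, p, a, b, e, l)
  "belta" → 5 new (b, e, l, t, a)
  "tagal" → 5 new (t, a, g, a, l)
  "lindorlu" → prefix "l" already present; 7 new (i, n, d, o, r, l, u)
  "lulu" → prefix "lu" already present; 2 new (l, u)
  "belmorvenvi" → prefix "bel" already present; 8 new (m, o, r, v, e, n, v, i)
  "gallin" → 6 new (g, a, l, l, i, n)
  "lulin" → prefix "lul" already present; 2 new (i, n)
  "luvenbel" → prefix "lu" already present; 6 new (v, e, n, b, e, l)
  "negalpamor" → 10 new (n, e, g, a, l, p, a, m, o, r)
  "nevensar" → prefix "ne" already present; 6 new (v, e, n, s, a, r)
  "lusar" → prefix "lu" already present; 3 new (s, a, r)
  "belmortor" → prefix "belmor" already present; 3 new (t, o, r)
  "nemor" → prefix "ne" already present; 3 new (m, o, r)
  "lutorvenmor" → prefix "lu" already present; 9 new (t, o, r, v, e, n, m, o, r)
  "nefen" → prefix "ne" already present; 3 new (f, e, n)
  "vende" → 5 new (v, e, n, d, e)
Total nodes = 7 + 5 + 5 + 7 + 2 + 8 + 6 + 2 + 6 + 10 + 6 + 3 + 3 + 3 + 9 + 3 + 5 = 90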